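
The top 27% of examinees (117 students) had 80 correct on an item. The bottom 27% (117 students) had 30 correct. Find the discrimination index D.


p_upper = 80/117 = 0.6838
p_lower = 30/117 = 0.2564
D = 0.6838 - 0.2564 = 0.4274

0.4274


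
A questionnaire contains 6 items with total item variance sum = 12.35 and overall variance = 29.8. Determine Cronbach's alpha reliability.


alpha = (k/(k-1)) * (1 - sum(si^2)/s_total^2)
= (6/5) * (1 - 12.35/29.8)
alpha = 0.7027

0.7027


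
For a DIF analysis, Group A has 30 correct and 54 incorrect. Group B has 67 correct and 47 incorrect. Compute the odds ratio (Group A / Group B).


Odds_A = 30/54 = 0.5556
Odds_B = 67/47 = 1.4255
OR = Odds_A / Odds_B = 0.5556 / 1.4255
Exactly, OR = (30 * 47) / (54 * 67) = 1410 / 3618
OR = 0.3897

0.3897


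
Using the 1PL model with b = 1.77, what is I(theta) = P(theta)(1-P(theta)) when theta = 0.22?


P = 1/(1+exp(-(0.22-1.77))) = 0.1751
I = P*(1-P) = 0.1751 * 0.8249
I = 0.1444

0.1444


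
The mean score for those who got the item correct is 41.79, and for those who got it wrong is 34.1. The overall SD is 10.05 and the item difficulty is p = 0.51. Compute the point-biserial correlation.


q = 1 - p = 0.49
rpb = ((M1 - M0) / SD) * sqrt(p * q)
rpb = ((41.79 - 34.1) / 10.05) * sqrt(0.51 * 0.49)
rpb = 0.3825

0.3825


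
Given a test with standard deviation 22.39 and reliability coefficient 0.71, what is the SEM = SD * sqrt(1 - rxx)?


SEM = SD * sqrt(1 - rxx)
SEM = 22.39 * sqrt(1 - 0.71)
SEM = 22.39 * sqrt(0.29) = 22.39 * 0.538516
SEM = 12.0574

12.0574


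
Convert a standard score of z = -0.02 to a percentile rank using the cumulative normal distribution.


CDF(z) = 0.5 * (1 + erf(z/sqrt(2)))
erf(-0.0141) = -0.016
CDF = 0.492
Percentile rank = 0.492 * 100 = 49.2

49.2


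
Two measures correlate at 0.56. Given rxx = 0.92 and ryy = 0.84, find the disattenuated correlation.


r_corrected = rxy / sqrt(rxx * ryy)
= 0.56 / sqrt(0.92 * 0.84)
= 0.56 / sqrt(0.7728)
= 0.56 / 0.87909
r_corrected = 0.637

0.637


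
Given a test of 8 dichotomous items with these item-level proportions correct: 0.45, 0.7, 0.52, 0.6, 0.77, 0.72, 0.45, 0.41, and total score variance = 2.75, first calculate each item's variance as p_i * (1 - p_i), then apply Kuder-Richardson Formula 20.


For each item, compute p_i * q_i:
  Item 1: 0.45 * 0.55 = 0.2475
  Item 2: 0.7 * 0.3 = 0.21
  Item 3: 0.52 * 0.48 = 0.2496
  Item 4: 0.6 * 0.4 = 0.24
  Item 5: 0.77 * 0.23 = 0.1771
  Item 6: 0.72 * 0.28 = 0.2016
  Item 7: 0.45 * 0.55 = 0.2475
  Item 8: 0.41 * 0.59 = 0.2419
Sum(p_i * q_i) = 0.2475 + 0.21 + 0.2496 + 0.24 + 0.1771 + 0.2016 + 0.2475 + 0.2419 = 1.8152
KR-20 = (k/(k-1)) * (1 - Sum(p_i*q_i) / Var_total)
= (8/7) * (1 - 1.8152/2.75)
= 1.1429 * 0.3399
KR-20 = 0.3885

0.3885


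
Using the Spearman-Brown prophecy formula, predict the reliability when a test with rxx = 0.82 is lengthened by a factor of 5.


r_new = (n * rxx) / (1 + (n-1) * rxx)
r_new = (5 * 0.82) / (1 + 4 * 0.82)
r_new = 4.1 / 4.28
r_new = 0.9579

0.9579


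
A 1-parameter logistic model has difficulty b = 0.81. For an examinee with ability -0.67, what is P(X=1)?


theta - b = -0.67 - 0.81 = -1.48
exp(-(theta - b)) = exp(1.48) = 4.3929
P = 1 / (1 + 4.3929)
P = 0.1854

0.1854


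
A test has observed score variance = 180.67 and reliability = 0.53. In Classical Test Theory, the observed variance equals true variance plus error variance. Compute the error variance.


var_true = rxx * var_obs = 0.53 * 180.67 = 95.7551
var_error = var_obs - var_true
var_error = 180.67 - 95.7551
var_error = 84.9149

84.9149


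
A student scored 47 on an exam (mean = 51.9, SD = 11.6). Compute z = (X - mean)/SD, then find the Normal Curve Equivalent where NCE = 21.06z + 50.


z = (X - mean) / SD = (47 - 51.9) / 11.6
z = -4.9 / 11.6
z = -0.4224
NCE = NCE = 21.06z + 50
Carry z at full precision (z = -4.9 / 11.6) into the conversion:
NCE = 21.06 * (-4.9 / 11.6) + 50 = -103.194 / 11.6 + 50
NCE = -8.896 + 50
NCE = 41.104

41.104


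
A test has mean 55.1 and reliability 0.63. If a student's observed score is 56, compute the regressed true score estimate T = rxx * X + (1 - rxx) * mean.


T_est = rxx * X + (1 - rxx) * mean
T_est = 0.63 * 56 + 0.37 * 55.1
T_est = 35.28 + 20.387
T_est = 55.667

55.667


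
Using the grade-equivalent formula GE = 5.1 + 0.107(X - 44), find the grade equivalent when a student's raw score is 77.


raw - median = 77 - 44 = 33
slope * diff = 0.107 * 33 = 3.531
GE = 5.1 + 3.531
GE = 8.631

8.631


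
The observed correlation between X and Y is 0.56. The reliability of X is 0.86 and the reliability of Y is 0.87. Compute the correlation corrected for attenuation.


r_corrected = rxy / sqrt(rxx * ryy)
= 0.56 / sqrt(0.86 * 0.87)
= 0.56 / sqrt(0.7482)
= 0.56 / 0.864986
r_corrected = 0.6474

0.6474


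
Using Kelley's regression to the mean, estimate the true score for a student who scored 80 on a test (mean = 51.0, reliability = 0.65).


T_est = rxx * X + (1 - rxx) * mean
T_est = 0.65 * 80 + 0.35 * 51.0
T_est = 52.0 + 17.85
T_est = 69.85

69.85


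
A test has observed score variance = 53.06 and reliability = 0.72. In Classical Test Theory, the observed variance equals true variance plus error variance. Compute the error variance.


var_true = rxx * var_obs = 0.72 * 53.06 = 38.2032
var_error = var_obs - var_true
var_error = 53.06 - 38.2032
var_error = 14.8568

14.8568


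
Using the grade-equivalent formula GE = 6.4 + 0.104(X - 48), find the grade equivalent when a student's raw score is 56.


raw - median = 56 - 48 = 8
slope * diff = 0.104 * 8 = 0.832
GE = 6.4 + 0.832
GE = 7.232

7.232


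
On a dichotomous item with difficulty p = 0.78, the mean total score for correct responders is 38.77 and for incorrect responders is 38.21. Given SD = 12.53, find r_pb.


q = 1 - p = 0.22
rpb = ((M1 - M0) / SD) * sqrt(p * q)
rpb = ((38.77 - 38.21) / 12.53) * sqrt(0.78 * 0.22)
rpb = 0.0185

0.0185


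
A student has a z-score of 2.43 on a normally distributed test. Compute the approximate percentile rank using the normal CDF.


CDF(z) = 0.5 * (1 + erf(z/sqrt(2)))
erf(1.7183) = 0.9849
CDF = 0.9925
Percentile rank = 0.9925 * 100 = 99.25

99.25


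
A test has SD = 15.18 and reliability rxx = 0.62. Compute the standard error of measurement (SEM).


SEM = SD * sqrt(1 - rxx)
SEM = 15.18 * sqrt(1 - 0.62)
SEM = 15.18 * sqrt(0.38) = 15.18 * 0.616441
SEM = 9.3576

9.3576


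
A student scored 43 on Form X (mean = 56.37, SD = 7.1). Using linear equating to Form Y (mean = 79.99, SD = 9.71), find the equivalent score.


slope = SD_Y / SD_X = 9.71 / 7.1 ~ 1.3676
intercept = mean_Y - slope * mean_X = 79.99 - (9.71 / 7.1) * 56.37 ~ 2.8981
Y = slope * X + intercept. To avoid rounding drift from the rounded slope/intercept, evaluate the equivalent form Y = mean_Y + SD_Y * (X - mean_X) / SD_X at full precision:
Y = 79.99 + 9.71 * (43 - 56.37) / 7.1
Y = 79.99 - 9.71 * 13.37 / 7.1
Y = 79.99 - 129.8227 / 7.1
Y = 79.99 - 18.2849
Y = 61.7051

61.7051


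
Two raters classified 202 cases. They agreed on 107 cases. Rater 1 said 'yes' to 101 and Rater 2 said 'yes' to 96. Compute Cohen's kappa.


P_o = 107/202 = 0.529703
P_e = (101*96 + 101*106) / 40804 = 0.5
kappa = (P_o - P_e) / (1 - P_e)
kappa = (0.529703 - 0.5) / (1 - 0.5)
kappa = 0.0594

0.0594


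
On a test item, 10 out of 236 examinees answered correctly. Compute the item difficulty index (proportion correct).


Item difficulty p = number correct / total examinees
p = 10 / 236
p = 0.0424

0.0424


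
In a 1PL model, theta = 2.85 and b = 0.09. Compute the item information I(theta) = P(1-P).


P = 1/(1+exp(-(2.85-0.09))) = 0.9405
I = P*(1-P) = 0.9405 * 0.0595
I = 0.056

0.056


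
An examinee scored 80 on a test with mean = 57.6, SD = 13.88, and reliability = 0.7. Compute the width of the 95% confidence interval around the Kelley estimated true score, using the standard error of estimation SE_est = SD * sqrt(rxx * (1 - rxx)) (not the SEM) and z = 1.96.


True score estimate = 0.7*80 + 0.3*57.6 = 73.28
SE_est = SD * sqrt(rxx * (1 - rxx)) = 13.88 * sqrt(0.7 * 0.3) = 13.88 * sqrt(0.21) = 6.360615
CI = T_est +/- z * SE_est, so width = 2 * z * SE_est = 2 * 1.96 * 6.360615
Width = 24.9336

24.9336


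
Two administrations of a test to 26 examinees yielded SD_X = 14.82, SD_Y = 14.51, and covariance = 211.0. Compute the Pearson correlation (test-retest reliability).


r = cov(X,Y) / (SD_X * SD_Y)
r = 211.0 / (14.82 * 14.51)
r = 211.0 / 215.0382
r = 0.9812

0.9812


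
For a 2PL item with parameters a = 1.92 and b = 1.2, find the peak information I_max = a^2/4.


For 2PL, max info at theta = b = 1.2
I_max = a^2 / 4 = 1.92^2 / 4
= 3.6864 / 4
I_max = 0.9216

0.9216


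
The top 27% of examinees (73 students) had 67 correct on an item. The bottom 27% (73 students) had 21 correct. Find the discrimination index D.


p_upper = 67/73 = 0.9178
p_lower = 21/73 = 0.2877
D = 0.9178 - 0.2877 = 0.6301

0.6301


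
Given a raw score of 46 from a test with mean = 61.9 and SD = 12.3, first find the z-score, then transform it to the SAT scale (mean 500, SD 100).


z = (X - mean) / SD = (46 - 61.9) / 12.3
z = -15.9 / 12.3
z = -1.2927
SAT-scale = SAT = 500 + 100z
Carry z at full precision (z = -15.9 / 12.3) into the conversion:
SAT-scale = 500 + 100 * (-15.9 / 12.3) = 500 + -1590 / 12.3
SAT-scale = 500 + -129.2683
SAT-scale = 370.7317

370.7317


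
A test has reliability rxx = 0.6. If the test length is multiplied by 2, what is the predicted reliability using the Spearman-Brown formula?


r_new = (n * rxx) / (1 + (n-1) * rxx)
r_new = (2 * 0.6) / (1 + 1 * 0.6)
r_new = 1.2 / 1.6
r_new = 0.75

0.75


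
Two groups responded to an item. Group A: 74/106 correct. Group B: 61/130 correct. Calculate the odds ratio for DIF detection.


Odds_A = 74/32 = 2.3125
Odds_B = 61/69 = 0.8841
OR = Odds_A / Odds_B = 2.3125 / 0.8841
Exactly, OR = (74 * 69) / (32 * 61) = 5106 / 1952
OR = 2.6158

2.6158


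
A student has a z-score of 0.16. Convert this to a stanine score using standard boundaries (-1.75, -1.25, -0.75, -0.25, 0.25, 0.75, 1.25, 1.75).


Stanine boundaries: [-1.75, -1.25, -0.75, -0.25, 0.25, 0.75, 1.25, 1.75]
z = 0.16
Check each boundary:
  z >= -1.75 -> could be stanine 2
  z >= -1.25 -> could be stanine 3
  z >= -0.75 -> could be stanine 4
  z >= -0.25 -> could be stanine 5
  z < 0.25
  z < 0.75
  z < 1.25
  z < 1.75
Highest qualifying boundary gives stanine = 5

5


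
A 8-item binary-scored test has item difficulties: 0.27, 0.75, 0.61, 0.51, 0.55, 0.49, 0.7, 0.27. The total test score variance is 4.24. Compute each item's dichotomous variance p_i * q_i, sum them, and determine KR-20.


For each item, compute p_i * q_i:
  Item 1: 0.27 * 0.73 = 0.1971
  Item 2: 0.75 * 0.25 = 0.1875
  Item 3: 0.61 * 0.39 = 0.2379
  Item 4: 0.51 * 0.49 = 0.2499
  Item 5: 0.55 * 0.45 = 0.2475
  Item 6: 0.49 * 0.51 = 0.2499
  Item 7: 0.7 * 0.3 = 0.21
  Item 8: 0.27 * 0.73 = 0.1971
Sum(p_i * q_i) = 0.1971 + 0.1875 + 0.2379 + 0.2499 + 0.2475 + 0.2499 + 0.21 + 0.1971 = 1.7769
KR-20 = (k/(k-1)) * (1 - Sum(p_i*q_i) / Var_total)
= (8/7) * (1 - 1.7769/4.24)
= 1.1429 * 0.5809
KR-20 = 0.6639

0.6639


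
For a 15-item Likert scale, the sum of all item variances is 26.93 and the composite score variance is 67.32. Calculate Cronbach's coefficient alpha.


alpha = (k/(k-1)) * (1 - sum(si^2)/s_total^2)
= (15/14) * (1 - 26.93/67.32)
alpha = 0.6428

0.6428


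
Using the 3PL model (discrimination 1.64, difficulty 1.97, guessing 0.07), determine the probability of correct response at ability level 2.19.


logit = 1.64*(2.19 - 1.97) = 0.3608
P* = 1/(1 + exp(-0.3608)) = 0.5892
P = 0.07 + (1 - 0.07) * 0.5892
P = 0.618

0.618


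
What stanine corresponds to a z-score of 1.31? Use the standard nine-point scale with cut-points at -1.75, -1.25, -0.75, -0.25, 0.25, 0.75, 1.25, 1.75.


Stanine boundaries: [-1.75, -1.25, -0.75, -0.25, 0.25, 0.75, 1.25, 1.75]
z = 1.31
Check each boundary:
  z >= -1.75 -> could be stanine 2
  z >= -1.25 -> could be stanine 3
  z >= -0.75 -> could be stanine 4
  z >= -0.25 -> could be stanine 5
  z >= 0.25 -> could be stanine 6
  z >= 0.75 -> could be stanine 7
  z >= 1.25 -> could be stanine 8
  z < 1.75
Highest qualifying boundary gives stanine = 8

8


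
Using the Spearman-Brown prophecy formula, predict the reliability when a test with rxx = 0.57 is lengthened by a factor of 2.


r_new = (n * rxx) / (1 + (n-1) * rxx)
r_new = (2 * 0.57) / (1 + 1 * 0.57)
r_new = 1.14 / 1.57
r_new = 0.7261

0.7261


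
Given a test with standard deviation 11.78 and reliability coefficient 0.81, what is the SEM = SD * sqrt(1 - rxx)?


SEM = SD * sqrt(1 - rxx)
SEM = 11.78 * sqrt(1 - 0.81)
SEM = 11.78 * sqrt(0.19) = 11.78 * 0.43589
SEM = 5.1348

5.1348


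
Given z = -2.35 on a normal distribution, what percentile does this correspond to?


CDF(z) = 0.5 * (1 + erf(z/sqrt(2)))
erf(-1.6617) = -0.9812
CDF = 0.0094
Percentile rank = 0.0094 * 100 = 0.94

0.94


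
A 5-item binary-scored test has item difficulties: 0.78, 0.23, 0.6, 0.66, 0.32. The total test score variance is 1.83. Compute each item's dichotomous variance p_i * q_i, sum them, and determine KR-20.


For each item, compute p_i * q_i:
  Item 1: 0.78 * 0.22 = 0.1716
  Item 2: 0.23 * 0.77 = 0.1771
  Item 3: 0.6 * 0.4 = 0.24
  Item 4: 0.66 * 0.34 = 0.2244
  Item 5: 0.32 * 0.68 = 0.2176
Sum(p_i * q_i) = 0.1716 + 0.1771 + 0.24 + 0.2244 + 0.2176 = 1.0307
KR-20 = (k/(k-1)) * (1 - Sum(p_i*q_i) / Var_total)
= (5/4) * (1 - 1.0307/1.83)
= 1.25 * 0.4368
KR-20 = 0.546

0.546


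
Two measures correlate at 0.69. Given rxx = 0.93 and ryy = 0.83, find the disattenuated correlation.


r_corrected = rxy / sqrt(rxx * ryy)
= 0.69 / sqrt(0.93 * 0.83)
= 0.69 / sqrt(0.7719)
= 0.69 / 0.878578
r_corrected = 0.7854

0.7854


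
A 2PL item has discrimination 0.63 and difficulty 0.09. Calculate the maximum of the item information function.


For 2PL, max info at theta = b = 0.09
I_max = a^2 / 4 = 0.63^2 / 4
= 0.3969 / 4
I_max = 0.0992

0.0992


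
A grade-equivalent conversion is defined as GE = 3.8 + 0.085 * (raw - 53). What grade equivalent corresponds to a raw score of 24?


raw - median = 24 - 53 = -29
slope * diff = 0.085 * -29 = -2.465
GE = 3.8 + -2.465
GE = 1.335

1.335


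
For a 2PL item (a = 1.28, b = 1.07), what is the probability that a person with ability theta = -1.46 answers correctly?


a*(theta - b) = 1.28 * (-1.46 - 1.07) = -3.2384
exp(--3.2384) = 25.4929
P = 1 / (1 + 25.4929)
P = 0.0377

0.0377


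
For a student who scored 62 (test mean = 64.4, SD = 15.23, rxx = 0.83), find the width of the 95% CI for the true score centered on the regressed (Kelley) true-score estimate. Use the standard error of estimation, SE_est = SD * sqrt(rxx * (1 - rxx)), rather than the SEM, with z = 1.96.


True score estimate = 0.83*62 + 0.17*64.4 = 62.408
SE_est = SD * sqrt(rxx * (1 - rxx)) = 15.23 * sqrt(0.83 * 0.17) = 15.23 * sqrt(0.1411) = 5.720888
CI = T_est +/- z * SE_est, so width = 2 * z * SE_est = 2 * 1.96 * 5.720888
Width = 22.4259

22.4259


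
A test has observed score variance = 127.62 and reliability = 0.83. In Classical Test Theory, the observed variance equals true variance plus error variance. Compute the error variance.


var_true = rxx * var_obs = 0.83 * 127.62 = 105.9246
var_error = var_obs - var_true
var_error = 127.62 - 105.9246
var_error = 21.6954

21.6954


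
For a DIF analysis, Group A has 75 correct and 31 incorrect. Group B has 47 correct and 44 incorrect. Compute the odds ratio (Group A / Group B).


Odds_A = 75/31 = 2.4194
Odds_B = 47/44 = 1.0682
OR = Odds_A / Odds_B = 2.4194 / 1.0682
Exactly, OR = (75 * 44) / (31 * 47) = 3300 / 1457
OR = 2.2649

2.2649


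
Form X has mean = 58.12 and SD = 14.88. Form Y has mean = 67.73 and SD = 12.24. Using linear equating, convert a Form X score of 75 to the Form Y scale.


slope = SD_Y / SD_X = 12.24 / 14.88 ~ 0.8226
intercept = mean_Y - slope * mean_X = 67.73 - (12.24 / 14.88) * 58.12 ~ 19.9216
Y = slope * X + intercept. To avoid rounding drift from the rounded slope/intercept, evaluate the equivalent form Y = mean_Y + SD_Y * (X - mean_X) / SD_X at full precision:
Y = 67.73 + 12.24 * (75 - 58.12) / 14.88
Y = 67.73 + 12.24 * 16.88 / 14.88
Y = 67.73 + 206.6112 / 14.88
Y = 67.73 + 13.8852
Y = 81.6152

81.6152


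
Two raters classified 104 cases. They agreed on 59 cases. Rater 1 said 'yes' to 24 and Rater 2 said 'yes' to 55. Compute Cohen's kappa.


P_o = 59/104 = 0.567308
P_e = (24*55 + 80*49) / 10816 = 0.484467
kappa = (P_o - P_e) / (1 - P_e)
kappa = (0.567308 - 0.484467) / (1 - 0.484467)
kappa = 0.1607

0.1607


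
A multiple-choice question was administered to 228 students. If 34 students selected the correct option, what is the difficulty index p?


Item difficulty p = number correct / total examinees
p = 34 / 228
p = 0.1491

0.1491


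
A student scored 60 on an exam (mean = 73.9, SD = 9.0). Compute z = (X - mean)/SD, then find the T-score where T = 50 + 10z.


z = (X - mean) / SD = (60 - 73.9) / 9.0
z = -13.9 / 9.0
z = -1.5444
T-score = T = 50 + 10z
Carry z at full precision (z = -13.9 / 9.0) into the conversion:
T-score = 50 + 10 * (-13.9 / 9.0) = 50 + -139 / 9.0
T-score = 50 + -15.4444
T-score = 34.5556

34.5556


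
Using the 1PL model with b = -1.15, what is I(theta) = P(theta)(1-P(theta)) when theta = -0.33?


P = 1/(1+exp(-(-0.33--1.15))) = 0.6942
I = P*(1-P) = 0.6942 * 0.3058
I = 0.2123

0.2123


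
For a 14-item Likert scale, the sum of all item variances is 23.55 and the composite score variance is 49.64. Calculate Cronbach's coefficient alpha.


alpha = (k/(k-1)) * (1 - sum(si^2)/s_total^2)
= (14/13) * (1 - 23.55/49.64)
alpha = 0.566

0.566


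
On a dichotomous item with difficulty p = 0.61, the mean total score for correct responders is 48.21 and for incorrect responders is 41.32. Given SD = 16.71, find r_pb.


q = 1 - p = 0.39
rpb = ((M1 - M0) / SD) * sqrt(p * q)
rpb = ((48.21 - 41.32) / 16.71) * sqrt(0.61 * 0.39)
rpb = 0.2011

0.2011


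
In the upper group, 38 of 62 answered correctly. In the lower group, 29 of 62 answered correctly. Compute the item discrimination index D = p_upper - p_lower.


p_upper = 38/62 = 0.6129
p_lower = 29/62 = 0.4677
D = 0.6129 - 0.4677 = 0.1452

0.1452


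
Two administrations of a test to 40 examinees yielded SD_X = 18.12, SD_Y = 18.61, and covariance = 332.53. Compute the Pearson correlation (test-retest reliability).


r = cov(X,Y) / (SD_X * SD_Y)
r = 332.53 / (18.12 * 18.61)
r = 332.53 / 337.2132
r = 0.9861

0.9861


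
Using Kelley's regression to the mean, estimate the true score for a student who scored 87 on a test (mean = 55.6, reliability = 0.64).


T_est = rxx * X + (1 - rxx) * mean
T_est = 0.64 * 87 + 0.36 * 55.6
T_est = 55.68 + 20.016
T_est = 75.696

75.696


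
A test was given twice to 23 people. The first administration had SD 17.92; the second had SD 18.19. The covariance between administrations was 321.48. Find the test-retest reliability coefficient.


r = cov(X,Y) / (SD_X * SD_Y)
r = 321.48 / (17.92 * 18.19)
r = 321.48 / 325.9648
r = 0.9862

0.9862


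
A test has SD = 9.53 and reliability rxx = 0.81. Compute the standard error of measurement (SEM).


SEM = SD * sqrt(1 - rxx)
SEM = 9.53 * sqrt(1 - 0.81)
SEM = 9.53 * sqrt(0.19) = 9.53 * 0.43589
SEM = 4.154

4.154


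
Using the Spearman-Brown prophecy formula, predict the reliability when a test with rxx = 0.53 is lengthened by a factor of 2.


r_new = (n * rxx) / (1 + (n-1) * rxx)
r_new = (2 * 0.53) / (1 + 1 * 0.53)
r_new = 1.06 / 1.53
r_new = 0.6928

0.6928


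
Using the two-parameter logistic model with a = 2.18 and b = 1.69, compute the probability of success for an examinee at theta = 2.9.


a*(theta - b) = 2.18 * (2.9 - 1.69) = 2.6378
exp(-2.6378) = 0.0715
P = 1 / (1 + 0.0715)
P = 0.9333

0.9333


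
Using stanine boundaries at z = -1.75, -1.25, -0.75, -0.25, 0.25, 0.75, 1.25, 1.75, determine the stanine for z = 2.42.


Stanine boundaries: [-1.75, -1.25, -0.75, -0.25, 0.25, 0.75, 1.25, 1.75]
z = 2.42
Check each boundary:
  z >= -1.75 -> could be stanine 2
  z >= -1.25 -> could be stanine 3
  z >= -0.75 -> could be stanine 4
  z >= -0.25 -> could be stanine 5
  z >= 0.25 -> could be stanine 6
  z >= 0.75 -> could be stanine 7
  z >= 1.25 -> could be stanine 8
  z >= 1.75 -> could be stanine 9
Highest qualifying boundary gives stanine = 9

9


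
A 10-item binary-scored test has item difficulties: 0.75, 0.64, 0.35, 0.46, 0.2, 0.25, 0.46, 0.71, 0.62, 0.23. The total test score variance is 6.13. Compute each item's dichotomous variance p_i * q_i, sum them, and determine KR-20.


For each item, compute p_i * q_i:
  Item 1: 0.75 * 0.25 = 0.1875
  Item 2: 0.64 * 0.36 = 0.2304
  Item 3: 0.35 * 0.65 = 0.2275
  Item 4: 0.46 * 0.54 = 0.2484
  Item 5: 0.2 * 0.8 = 0.16
  Item 6: 0.25 * 0.75 = 0.1875
  Item 7: 0.46 * 0.54 = 0.2484
  Item 8: 0.71 * 0.29 = 0.2059
  Item 9: 0.62 * 0.38 = 0.2356
  Item 10: 0.23 * 0.77 = 0.1771
Sum(p_i * q_i) = 0.1875 + 0.2304 + 0.2275 + 0.2484 + 0.16 + 0.1875 + 0.2484 + 0.2059 + 0.2356 + 0.1771 = 2.1083
KR-20 = (k/(k-1)) * (1 - Sum(p_i*q_i) / Var_total)
= (10/9) * (1 - 2.1083/6.13)
= 1.1111 * 0.6561
KR-20 = 0.729

0.729


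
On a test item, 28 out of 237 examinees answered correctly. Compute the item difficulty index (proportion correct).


Item difficulty p = number correct / total examinees
p = 28 / 237
p = 0.1181

0.1181


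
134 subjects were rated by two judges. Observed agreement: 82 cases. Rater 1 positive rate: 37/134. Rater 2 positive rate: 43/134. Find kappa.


P_o = 82/134 = 0.61194
P_e = (37*43 + 97*91) / 17956 = 0.580196
kappa = (P_o - P_e) / (1 - P_e)
kappa = (0.61194 - 0.580196) / (1 - 0.580196)
kappa = 0.0756

0.0756


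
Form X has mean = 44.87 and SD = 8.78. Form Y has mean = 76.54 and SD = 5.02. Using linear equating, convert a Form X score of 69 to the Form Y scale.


slope = SD_Y / SD_X = 5.02 / 8.78 ~ 0.5718
intercept = mean_Y - slope * mean_X = 76.54 - (5.02 / 8.78) * 44.87 ~ 50.8854
Y = slope * X + intercept. To avoid rounding drift from the rounded slope/intercept, evaluate the equivalent form Y = mean_Y + SD_Y * (X - mean_X) / SD_X at full precision:
Y = 76.54 + 5.02 * (69 - 44.87) / 8.78
Y = 76.54 + 5.02 * 24.13 / 8.78
Y = 76.54 + 121.1326 / 8.78
Y = 76.54 + 13.7964
Y = 90.3364

90.3364


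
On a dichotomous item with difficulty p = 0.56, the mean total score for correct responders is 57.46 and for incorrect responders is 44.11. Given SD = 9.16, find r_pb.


q = 1 - p = 0.44
rpb = ((M1 - M0) / SD) * sqrt(p * q)
rpb = ((57.46 - 44.11) / 9.16) * sqrt(0.56 * 0.44)
rpb = 0.7234

0.7234


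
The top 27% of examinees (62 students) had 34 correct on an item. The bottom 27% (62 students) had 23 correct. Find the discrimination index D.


p_upper = 34/62 = 0.5484
p_lower = 23/62 = 0.371
D = 0.5484 - 0.371 = 0.1774

0.1774


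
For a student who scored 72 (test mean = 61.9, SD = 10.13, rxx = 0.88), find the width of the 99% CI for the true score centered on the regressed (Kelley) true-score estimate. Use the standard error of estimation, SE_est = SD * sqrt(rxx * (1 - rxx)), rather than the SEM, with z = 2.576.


True score estimate = 0.88*72 + 0.12*61.9 = 70.788
SE_est = SD * sqrt(rxx * (1 - rxx)) = 10.13 * sqrt(0.88 * 0.12) = 10.13 * sqrt(0.1056) = 3.29186
CI = T_est +/- z * SE_est, so width = 2 * z * SE_est = 2 * 2.576 * 3.29186
Width = 16.9597

16.9597


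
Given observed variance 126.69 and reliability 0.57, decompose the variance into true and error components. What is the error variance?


var_true = rxx * var_obs = 0.57 * 126.69 = 72.2133
var_error = var_obs - var_true
var_error = 126.69 - 72.2133
var_error = 54.4767

54.4767


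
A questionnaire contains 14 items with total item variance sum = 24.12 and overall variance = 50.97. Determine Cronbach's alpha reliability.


alpha = (k/(k-1)) * (1 - sum(si^2)/s_total^2)
= (14/13) * (1 - 24.12/50.97)
alpha = 0.5673

0.5673


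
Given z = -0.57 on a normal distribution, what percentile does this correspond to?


CDF(z) = 0.5 * (1 + erf(z/sqrt(2)))
erf(-0.4031) = -0.4313
CDF = 0.2843
Percentile rank = 0.2843 * 100 = 28.43

28.43


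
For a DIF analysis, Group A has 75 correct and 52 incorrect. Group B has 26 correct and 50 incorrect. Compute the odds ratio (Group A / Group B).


Odds_A = 75/52 = 1.4423
Odds_B = 26/50 = 0.52
OR = Odds_A / Odds_B = 1.4423 / 0.52
Exactly, OR = (75 * 50) / (52 * 26) = 3750 / 1352
OR = 2.7737

2.7737


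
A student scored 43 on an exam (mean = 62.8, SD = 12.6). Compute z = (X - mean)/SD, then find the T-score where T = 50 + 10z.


z = (X - mean) / SD = (43 - 62.8) / 12.6
z = -19.8 / 12.6
z = -1.5714
T-score = T = 50 + 10z
Carry z at full precision (z = -19.8 / 12.6) into the conversion:
T-score = 50 + 10 * (-19.8 / 12.6) = 50 + -198 / 12.6
T-score = 50 + -15.7143
T-score = 34.2857

34.2857


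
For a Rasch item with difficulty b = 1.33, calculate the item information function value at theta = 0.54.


P = 1/(1+exp(-(0.54-1.33))) = 0.3122
I = P*(1-P) = 0.3122 * 0.6878
I = 0.2147

0.2147


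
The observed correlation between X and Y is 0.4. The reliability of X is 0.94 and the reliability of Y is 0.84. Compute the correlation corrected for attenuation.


r_corrected = rxy / sqrt(rxx * ryy)
= 0.4 / sqrt(0.94 * 0.84)
= 0.4 / sqrt(0.7896)
= 0.4 / 0.888594
r_corrected = 0.4501

0.4501


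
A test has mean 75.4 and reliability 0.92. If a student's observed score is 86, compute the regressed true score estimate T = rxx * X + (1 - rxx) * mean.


T_est = rxx * X + (1 - rxx) * mean
T_est = 0.92 * 86 + 0.08 * 75.4
T_est = 79.12 + 6.032
T_est = 85.152

85.152


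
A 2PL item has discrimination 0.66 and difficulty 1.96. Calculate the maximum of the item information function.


For 2PL, max info at theta = b = 1.96
I_max = a^2 / 4 = 0.66^2 / 4
= 0.4356 / 4
I_max = 0.1089

0.1089


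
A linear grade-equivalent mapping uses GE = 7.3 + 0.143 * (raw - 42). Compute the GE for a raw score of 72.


raw - median = 72 - 42 = 30
slope * diff = 0.143 * 30 = 4.29
GE = 7.3 + 4.29
GE = 11.59

11.59


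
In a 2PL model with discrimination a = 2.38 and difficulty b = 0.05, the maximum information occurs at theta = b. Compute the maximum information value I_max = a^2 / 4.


For 2PL, max info at theta = b = 0.05
I_max = a^2 / 4 = 2.38^2 / 4
= 5.6644 / 4
I_max = 1.4161

1.4161


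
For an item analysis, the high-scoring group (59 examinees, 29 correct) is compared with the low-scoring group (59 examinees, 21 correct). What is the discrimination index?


p_upper = 29/59 = 0.4915
p_lower = 21/59 = 0.3559
D = 0.4915 - 0.3559 = 0.1356

0.1356


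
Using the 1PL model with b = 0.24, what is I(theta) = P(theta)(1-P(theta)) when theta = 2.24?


P = 1/(1+exp(-(2.24-0.24))) = 0.8808
I = P*(1-P) = 0.8808 * 0.1192
I = 0.105

0.105


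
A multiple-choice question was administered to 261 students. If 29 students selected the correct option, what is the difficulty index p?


Item difficulty p = number correct / total examinees
p = 29 / 261
p = 0.1111

0.1111


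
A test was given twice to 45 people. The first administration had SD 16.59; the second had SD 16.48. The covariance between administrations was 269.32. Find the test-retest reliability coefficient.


r = cov(X,Y) / (SD_X * SD_Y)
r = 269.32 / (16.59 * 16.48)
r = 269.32 / 273.4032
r = 0.9851

0.9851


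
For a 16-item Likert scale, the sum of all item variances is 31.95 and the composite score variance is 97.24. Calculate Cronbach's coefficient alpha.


alpha = (k/(k-1)) * (1 - sum(si^2)/s_total^2)
= (16/15) * (1 - 31.95/97.24)
alpha = 0.7162

0.7162


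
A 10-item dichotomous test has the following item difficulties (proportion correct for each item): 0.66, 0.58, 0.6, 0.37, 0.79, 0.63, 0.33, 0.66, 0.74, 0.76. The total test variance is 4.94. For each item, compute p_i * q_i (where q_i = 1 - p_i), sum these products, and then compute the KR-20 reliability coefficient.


For each item, compute p_i * q_i:
  Item 1: 0.66 * 0.34 = 0.2244
  Item 2: 0.58 * 0.42 = 0.2436
  Item 3: 0.6 * 0.4 = 0.24
  Item 4: 0.37 * 0.63 = 0.2331
  Item 5: 0.79 * 0.21 = 0.1659
  Item 6: 0.63 * 0.37 = 0.2331
  Item 7: 0.33 * 0.67 = 0.2211
  Item 8: 0.66 * 0.34 = 0.2244
  Item 9: 0.74 * 0.26 = 0.1924
  Item 10: 0.76 * 0.24 = 0.1824
Sum(p_i * q_i) = 0.2244 + 0.2436 + 0.24 + 0.2331 + 0.1659 + 0.2331 + 0.2211 + 0.2244 + 0.1924 + 0.1824 = 2.1604
KR-20 = (k/(k-1)) * (1 - Sum(p_i*q_i) / Var_total)
= (10/9) * (1 - 2.1604/4.94)
= 1.1111 * 0.5627
KR-20 = 0.6252

0.6252


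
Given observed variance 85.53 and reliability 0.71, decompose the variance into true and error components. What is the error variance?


var_true = rxx * var_obs = 0.71 * 85.53 = 60.7263
var_error = var_obs - var_true
var_error = 85.53 - 60.7263
var_error = 24.8037

24.8037


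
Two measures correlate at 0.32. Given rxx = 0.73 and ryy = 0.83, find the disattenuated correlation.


r_corrected = rxy / sqrt(rxx * ryy)
= 0.32 / sqrt(0.73 * 0.83)
= 0.32 / sqrt(0.6059)
= 0.32 / 0.778396
r_corrected = 0.4111

0.4111


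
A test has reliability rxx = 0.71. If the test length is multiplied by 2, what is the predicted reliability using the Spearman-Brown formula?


r_new = (n * rxx) / (1 + (n-1) * rxx)
r_new = (2 * 0.71) / (1 + 1 * 0.71)
r_new = 1.42 / 1.71
r_new = 0.8304

0.8304


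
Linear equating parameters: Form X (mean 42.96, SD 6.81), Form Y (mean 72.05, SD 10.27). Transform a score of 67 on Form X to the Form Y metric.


slope = SD_Y / SD_X = 10.27 / 6.81 ~ 1.5081
intercept = mean_Y - slope * mean_X = 72.05 - (10.27 / 6.81) * 42.96 ~ 7.263
Y = slope * X + intercept. To avoid rounding drift from the rounded slope/intercept, evaluate the equivalent form Y = mean_Y + SD_Y * (X - mean_X) / SD_X at full precision:
Y = 72.05 + 10.27 * (67 - 42.96) / 6.81
Y = 72.05 + 10.27 * 24.04 / 6.81
Y = 72.05 + 246.8908 / 6.81
Y = 72.05 + 36.2542
Y = 108.3042

108.3042


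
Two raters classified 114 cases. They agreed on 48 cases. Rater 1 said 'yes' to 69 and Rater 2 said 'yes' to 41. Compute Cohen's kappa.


P_o = 48/114 = 0.421053
P_e = (69*41 + 45*73) / 12996 = 0.470452
kappa = (P_o - P_e) / (1 - P_e)
kappa = (0.421053 - 0.470452) / (1 - 0.470452)
kappa = -0.0933

-0.0933


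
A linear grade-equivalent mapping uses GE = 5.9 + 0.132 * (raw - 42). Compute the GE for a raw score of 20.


raw - median = 20 - 42 = -22
slope * diff = 0.132 * -22 = -2.904
GE = 5.9 + -2.904
GE = 2.996

2.996


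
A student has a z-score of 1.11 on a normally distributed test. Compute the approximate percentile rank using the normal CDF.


CDF(z) = 0.5 * (1 + erf(z/sqrt(2)))
erf(0.7849) = 0.733
CDF = 0.8665
Percentile rank = 0.8665 * 100 = 86.65

86.65


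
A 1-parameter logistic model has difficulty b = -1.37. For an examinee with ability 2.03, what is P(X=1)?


theta - b = 2.03 - -1.37 = 3.4
exp(-(theta - b)) = exp(-3.4) = 0.0334
P = 1 / (1 + 0.0334)
P = 0.9677

0.9677


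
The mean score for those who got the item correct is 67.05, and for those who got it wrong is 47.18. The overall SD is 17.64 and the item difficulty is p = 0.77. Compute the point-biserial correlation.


q = 1 - p = 0.23
rpb = ((M1 - M0) / SD) * sqrt(p * q)
rpb = ((67.05 - 47.18) / 17.64) * sqrt(0.77 * 0.23)
rpb = 0.474

0.474


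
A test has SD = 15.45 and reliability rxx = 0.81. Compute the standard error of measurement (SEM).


SEM = SD * sqrt(1 - rxx)
SEM = 15.45 * sqrt(1 - 0.81)
SEM = 15.45 * sqrt(0.19) = 15.45 * 0.43589
SEM = 6.7345

6.7345


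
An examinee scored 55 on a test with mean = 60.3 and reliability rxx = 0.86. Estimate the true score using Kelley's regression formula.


T_est = rxx * X + (1 - rxx) * mean
T_est = 0.86 * 55 + 0.14 * 60.3
T_est = 47.3 + 8.442
T_est = 55.742

55.742


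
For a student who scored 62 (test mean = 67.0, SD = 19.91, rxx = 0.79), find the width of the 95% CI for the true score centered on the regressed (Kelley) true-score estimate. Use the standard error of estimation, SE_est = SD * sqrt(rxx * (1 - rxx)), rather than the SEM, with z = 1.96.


True score estimate = 0.79*62 + 0.21*67.0 = 63.05
SE_est = SD * sqrt(rxx * (1 - rxx)) = 19.91 * sqrt(0.79 * 0.21) = 19.91 * sqrt(0.1659) = 8.109507
CI = T_est +/- z * SE_est, so width = 2 * z * SE_est = 2 * 1.96 * 8.109507
Width = 31.7893

31.7893


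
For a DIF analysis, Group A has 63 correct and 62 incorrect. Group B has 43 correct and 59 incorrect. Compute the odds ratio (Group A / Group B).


Odds_A = 63/62 = 1.0161
Odds_B = 43/59 = 0.7288
OR = Odds_A / Odds_B = 1.0161 / 0.7288
Exactly, OR = (63 * 59) / (62 * 43) = 3717 / 2666
OR = 1.3942

1.3942


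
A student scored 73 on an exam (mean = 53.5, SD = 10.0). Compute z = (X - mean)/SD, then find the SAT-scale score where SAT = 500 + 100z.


z = (X - mean) / SD = (73 - 53.5) / 10.0
z = 19.5 / 10.0
z = 1.95
SAT-scale = SAT = 500 + 100z
Carry z at full precision (z = 19.5 / 10.0) into the conversion:
SAT-scale = 500 + 100 * (19.5 / 10.0) = 500 + 1950 / 10.0
SAT-scale = 500 + 195.0
SAT-scale = 695.0

695.0


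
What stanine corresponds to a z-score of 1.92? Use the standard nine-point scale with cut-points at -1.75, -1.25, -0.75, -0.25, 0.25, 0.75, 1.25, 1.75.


Stanine boundaries: [-1.75, -1.25, -0.75, -0.25, 0.25, 0.75, 1.25, 1.75]
z = 1.92
Check each boundary:
  z >= -1.75 -> could be stanine 2
  z >= -1.25 -> could be stanine 3
  z >= -0.75 -> could be stanine 4
  z >= -0.25 -> could be stanine 5
  z >= 0.25 -> could be stanine 6
  z >= 0.75 -> could be stanine 7
  z >= 1.25 -> could be stanine 8
  z >= 1.75 -> could be stanine 9
Highest qualifying boundary gives stanine = 9

9


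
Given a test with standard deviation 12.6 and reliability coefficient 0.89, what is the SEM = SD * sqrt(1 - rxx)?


SEM = SD * sqrt(1 - rxx)
SEM = 12.6 * sqrt(1 - 0.89)
SEM = 12.6 * sqrt(0.11) = 12.6 * 0.331662
SEM = 4.1789

4.1789


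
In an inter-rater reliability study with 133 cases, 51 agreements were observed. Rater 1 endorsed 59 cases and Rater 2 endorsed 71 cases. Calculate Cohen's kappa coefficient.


P_o = 51/133 = 0.383459
P_e = (59*71 + 74*62) / 17689 = 0.496184
kappa = (P_o - P_e) / (1 - P_e)
kappa = (0.383459 - 0.496184) / (1 - 0.496184)
kappa = -0.2237

-0.2237


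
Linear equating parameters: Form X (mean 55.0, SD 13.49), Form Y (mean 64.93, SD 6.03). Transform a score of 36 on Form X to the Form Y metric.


slope = SD_Y / SD_X = 6.03 / 13.49 ~ 0.447
intercept = mean_Y - slope * mean_X = 64.93 - (6.03 / 13.49) * 55.0 ~ 40.3451
Y = slope * X + intercept. To avoid rounding drift from the rounded slope/intercept, evaluate the equivalent form Y = mean_Y + SD_Y * (X - mean_X) / SD_X at full precision:
Y = 64.93 + 6.03 * (36 - 55.0) / 13.49
Y = 64.93 - 6.03 * 19.0 / 13.49
Y = 64.93 - 114.57 / 13.49
Y = 64.93 - 8.493
Y = 56.437

56.437


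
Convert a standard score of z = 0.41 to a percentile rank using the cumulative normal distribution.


CDF(z) = 0.5 * (1 + erf(z/sqrt(2)))
erf(0.2899) = 0.3182
CDF = 0.6591
Percentile rank = 0.6591 * 100 = 65.91

65.91


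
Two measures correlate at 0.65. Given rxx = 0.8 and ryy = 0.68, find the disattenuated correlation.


r_corrected = rxy / sqrt(rxx * ryy)
= 0.65 / sqrt(0.8 * 0.68)
= 0.65 / sqrt(0.544)
= 0.65 / 0.737564
r_corrected = 0.8813

0.8813


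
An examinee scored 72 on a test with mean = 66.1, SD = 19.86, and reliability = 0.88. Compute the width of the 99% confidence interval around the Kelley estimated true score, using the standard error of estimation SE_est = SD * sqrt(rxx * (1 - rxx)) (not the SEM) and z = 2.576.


True score estimate = 0.88*72 + 0.12*66.1 = 71.292
SE_est = SD * sqrt(rxx * (1 - rxx)) = 19.86 * sqrt(0.88 * 0.12) = 19.86 * sqrt(0.1056) = 6.453736
CI = T_est +/- z * SE_est, so width = 2 * z * SE_est = 2 * 2.576 * 6.453736
Width = 33.2496

33.2496


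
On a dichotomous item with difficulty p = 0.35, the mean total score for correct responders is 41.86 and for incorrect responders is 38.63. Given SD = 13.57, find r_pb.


q = 1 - p = 0.65
rpb = ((M1 - M0) / SD) * sqrt(p * q)
rpb = ((41.86 - 38.63) / 13.57) * sqrt(0.35 * 0.65)
rpb = 0.1135

0.1135


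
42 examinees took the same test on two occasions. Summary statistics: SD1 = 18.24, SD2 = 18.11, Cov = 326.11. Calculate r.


r = cov(X,Y) / (SD_X * SD_Y)
r = 326.11 / (18.24 * 18.11)
r = 326.11 / 330.3264
r = 0.9872

0.9872


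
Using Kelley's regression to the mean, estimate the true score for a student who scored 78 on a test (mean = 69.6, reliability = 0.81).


T_est = rxx * X + (1 - rxx) * mean
T_est = 0.81 * 78 + 0.19 * 69.6
T_est = 63.18 + 13.224
T_est = 76.404

76.404


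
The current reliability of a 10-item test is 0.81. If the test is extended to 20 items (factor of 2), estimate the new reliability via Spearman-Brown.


r_new = (n * rxx) / (1 + (n-1) * rxx)
r_new = (2 * 0.81) / (1 + 1 * 0.81)
r_new = 1.62 / 1.81
r_new = 0.895

0.895


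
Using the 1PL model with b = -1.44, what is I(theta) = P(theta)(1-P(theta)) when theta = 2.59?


P = 1/(1+exp(-(2.59--1.44))) = 0.9825
I = P*(1-P) = 0.9825 * 0.0175
I = 0.0172

0.0172


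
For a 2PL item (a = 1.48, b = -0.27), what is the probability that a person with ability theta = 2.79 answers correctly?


a*(theta - b) = 1.48 * (2.79 - -0.27) = 4.5288
exp(-4.5288) = 0.0108
P = 1 / (1 + 0.0108)
P = 0.9893

0.9893


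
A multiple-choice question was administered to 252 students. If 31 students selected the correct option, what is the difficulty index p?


Item difficulty p = number correct / total examinees
p = 31 / 252
p = 0.123

0.123


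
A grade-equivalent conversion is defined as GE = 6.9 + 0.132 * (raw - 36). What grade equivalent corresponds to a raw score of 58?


raw - median = 58 - 36 = 22
slope * diff = 0.132 * 22 = 2.904
GE = 6.9 + 2.904
GE = 9.804

9.804


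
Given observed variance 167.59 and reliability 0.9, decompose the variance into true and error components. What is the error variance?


var_true = rxx * var_obs = 0.9 * 167.59 = 150.831
var_error = var_obs - var_true
var_error = 167.59 - 150.831
var_error = 16.759

16.759


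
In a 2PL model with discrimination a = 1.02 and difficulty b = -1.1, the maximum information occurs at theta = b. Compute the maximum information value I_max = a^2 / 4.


For 2PL, max info at theta = b = -1.1
I_max = a^2 / 4 = 1.02^2 / 4
= 1.0404 / 4
I_max = 0.2601

0.2601


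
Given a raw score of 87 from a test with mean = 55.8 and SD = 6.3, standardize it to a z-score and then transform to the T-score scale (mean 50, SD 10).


z = (X - mean) / SD = (87 - 55.8) / 6.3
z = 31.2 / 6.3
z = 4.9524
T-score = T = 50 + 10z
Carry z at full precision (z = 31.2 / 6.3) into the conversion:
T-score = 50 + 10 * (31.2 / 6.3) = 50 + 312 / 6.3
T-score = 50 + 49.5238
T-score = 99.5238

99.5238


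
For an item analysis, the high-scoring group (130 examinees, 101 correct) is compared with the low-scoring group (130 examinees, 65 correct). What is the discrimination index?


p_upper = 101/130 = 0.7769
p_lower = 65/130 = 0.5
D = 0.7769 - 0.5 = 0.2769

0.2769


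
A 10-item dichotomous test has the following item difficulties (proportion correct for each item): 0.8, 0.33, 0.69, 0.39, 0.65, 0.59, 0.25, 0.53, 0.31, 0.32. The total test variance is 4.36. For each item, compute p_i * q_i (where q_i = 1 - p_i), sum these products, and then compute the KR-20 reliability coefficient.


For each item, compute p_i * q_i:
  Item 1: 0.8 * 0.2 = 0.16
  Item 2: 0.33 * 0.67 = 0.2211
  Item 3: 0.69 * 0.31 = 0.2139
  Item 4: 0.39 * 0.61 = 0.2379
  Item 5: 0.65 * 0.35 = 0.2275
  Item 6: 0.59 * 0.41 = 0.2419
  Item 7: 0.25 * 0.75 = 0.1875
  Item 8: 0.53 * 0.47 = 0.2491
  Item 9: 0.31 * 0.69 = 0.2139
  Item 10: 0.32 * 0.68 = 0.2176
Sum(p_i * q_i) = 0.16 + 0.2211 + 0.2139 + 0.2379 + 0.2275 + 0.2419 + 0.1875 + 0.2491 + 0.2139 + 0.2176 = 2.1704
KR-20 = (k/(k-1)) * (1 - Sum(p_i*q_i) / Var_total)
= (10/9) * (1 - 2.1704/4.36)
= 1.1111 * 0.5022
KR-20 = 0.558

0.558
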